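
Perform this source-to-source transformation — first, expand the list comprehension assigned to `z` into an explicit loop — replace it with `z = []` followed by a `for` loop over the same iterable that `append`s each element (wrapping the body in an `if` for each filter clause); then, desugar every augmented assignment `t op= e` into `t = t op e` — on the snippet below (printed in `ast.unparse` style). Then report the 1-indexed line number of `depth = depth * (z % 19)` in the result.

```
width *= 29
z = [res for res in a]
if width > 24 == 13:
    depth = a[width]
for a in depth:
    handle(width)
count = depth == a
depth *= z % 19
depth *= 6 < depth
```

Transformed code:
width = width * 29
z = []
for res in a:
    z.append(res)
if width > 24 == 13:
    depth = a[width]
for a in depth:
    handle(width)
count = depth == a
depth = depth * (z % 19)
depth = depth * (6 < depth)

10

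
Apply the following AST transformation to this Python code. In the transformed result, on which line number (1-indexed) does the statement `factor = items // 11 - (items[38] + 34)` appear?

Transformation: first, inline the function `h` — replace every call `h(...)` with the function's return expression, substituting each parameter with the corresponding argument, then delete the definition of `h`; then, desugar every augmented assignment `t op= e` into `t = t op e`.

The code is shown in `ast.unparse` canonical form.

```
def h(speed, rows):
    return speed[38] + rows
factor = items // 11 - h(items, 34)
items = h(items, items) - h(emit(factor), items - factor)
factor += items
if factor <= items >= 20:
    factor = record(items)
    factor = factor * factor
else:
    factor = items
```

1

Transformed code:
factor = items // 11 - (items[38] + 34)
items = items[38] + items - (emit(factor)[38] + (items - factor))
factor = factor + items
if factor <= items >= 20:
    factor = record(items)
    factor = factor * factor
else:
    factor = items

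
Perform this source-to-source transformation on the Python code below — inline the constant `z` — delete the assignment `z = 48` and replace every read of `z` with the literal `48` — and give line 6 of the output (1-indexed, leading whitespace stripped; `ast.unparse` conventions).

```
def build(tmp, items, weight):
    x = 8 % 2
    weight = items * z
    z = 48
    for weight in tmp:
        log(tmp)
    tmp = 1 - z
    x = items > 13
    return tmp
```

tmp = 1 - 48

Transformed code:
def build(tmp, items, weight):
    x = 8 % 2
    weight = items * 48
    for weight in tmp:
        log(tmp)
    tmp = 1 - 48
    x = items > 13
    return tmp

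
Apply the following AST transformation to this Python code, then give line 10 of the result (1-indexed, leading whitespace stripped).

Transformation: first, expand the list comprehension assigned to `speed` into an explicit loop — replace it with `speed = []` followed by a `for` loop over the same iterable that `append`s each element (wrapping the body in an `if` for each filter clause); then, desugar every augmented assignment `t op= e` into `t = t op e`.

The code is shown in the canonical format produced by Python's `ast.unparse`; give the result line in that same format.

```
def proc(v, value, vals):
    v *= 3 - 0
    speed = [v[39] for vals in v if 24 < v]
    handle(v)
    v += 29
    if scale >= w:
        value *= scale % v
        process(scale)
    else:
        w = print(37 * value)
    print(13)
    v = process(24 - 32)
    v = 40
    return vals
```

Transformed code:
def proc(v, value, vals):
    v = v * (3 - 0)
    speed = []
    for vals in v:
        if 24 < v:
            speed.append(v[39])
    handle(v)
    v = v + 29
    if scale >= w:
        value = value * (scale % v)
        process(scale)
    else:
        w = print(37 * value)
    print(13)
    v = process(24 - 32)
    v = 40
    return vals

value = value * (scale % v)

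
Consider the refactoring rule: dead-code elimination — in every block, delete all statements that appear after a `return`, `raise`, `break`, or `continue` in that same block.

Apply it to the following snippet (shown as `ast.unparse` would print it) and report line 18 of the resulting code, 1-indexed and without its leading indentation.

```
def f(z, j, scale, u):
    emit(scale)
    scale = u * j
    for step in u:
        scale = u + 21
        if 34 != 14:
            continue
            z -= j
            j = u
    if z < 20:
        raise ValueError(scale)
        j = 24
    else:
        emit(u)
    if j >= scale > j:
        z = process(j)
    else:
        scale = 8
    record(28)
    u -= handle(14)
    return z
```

Transformed code:
def f(z, j, scale, u):
    emit(scale)
    scale = u * j
    for step in u:
        scale = u + 21
        if 34 != 14:
            continue
    if z < 20:
        raise ValueError(scale)
    else:
        emit(u)
    if j >= scale > j:
        z = process(j)
    else:
        scale = 8
    record(28)
    u -= handle(14)
    return z

return z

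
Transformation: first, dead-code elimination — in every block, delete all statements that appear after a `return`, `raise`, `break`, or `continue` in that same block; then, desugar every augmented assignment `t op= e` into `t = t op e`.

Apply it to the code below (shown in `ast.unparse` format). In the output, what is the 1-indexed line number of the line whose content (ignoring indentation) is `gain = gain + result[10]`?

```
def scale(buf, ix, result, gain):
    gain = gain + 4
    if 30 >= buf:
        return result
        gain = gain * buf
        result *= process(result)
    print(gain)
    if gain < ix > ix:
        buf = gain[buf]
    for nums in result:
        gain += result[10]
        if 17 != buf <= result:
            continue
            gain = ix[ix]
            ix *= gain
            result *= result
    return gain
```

Transformed code:
def scale(buf, ix, result, gain):
    gain = gain + 4
    if 30 >= buf:
        return result
    print(gain)
    if gain < ix > ix:
        buf = gain[buf]
    for nums in result:
        gain = gain + result[10]
        if 17 != buf <= result:
            continue
    return gain

9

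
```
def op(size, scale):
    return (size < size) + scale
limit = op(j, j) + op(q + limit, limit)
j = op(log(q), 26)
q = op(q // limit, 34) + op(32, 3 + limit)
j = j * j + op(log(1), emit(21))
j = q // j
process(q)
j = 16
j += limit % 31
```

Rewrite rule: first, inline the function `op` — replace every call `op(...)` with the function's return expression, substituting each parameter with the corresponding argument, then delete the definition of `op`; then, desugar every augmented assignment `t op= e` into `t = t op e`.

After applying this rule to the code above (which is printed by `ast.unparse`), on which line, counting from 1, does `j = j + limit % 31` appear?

8

Transformed code:
limit = (j < j) + j + ((q + limit < q + limit) + limit)
j = (log(q) < log(q)) + 26
q = (q // limit < q // limit) + 34 + ((32 < 32) + (3 + limit))
j = j * j + ((log(1) < log(1)) + emit(21))
j = q // j
process(q)
j = 16
j = j + limit % 31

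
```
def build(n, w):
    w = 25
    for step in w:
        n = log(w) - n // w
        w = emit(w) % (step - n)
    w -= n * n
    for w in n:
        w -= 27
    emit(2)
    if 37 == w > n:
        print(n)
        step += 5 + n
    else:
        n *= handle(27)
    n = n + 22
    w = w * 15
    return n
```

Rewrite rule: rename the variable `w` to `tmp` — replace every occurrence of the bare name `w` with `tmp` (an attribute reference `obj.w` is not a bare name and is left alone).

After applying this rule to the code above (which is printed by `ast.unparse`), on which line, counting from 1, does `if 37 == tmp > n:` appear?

10

Transformed code:
def build(n, tmp):
    tmp = 25
    for step in tmp:
        n = log(tmp) - n // tmp
        tmp = emit(tmp) % (step - n)
    tmp -= n * n
    for tmp in n:
        tmp -= 27
    emit(2)
    if 37 == tmp > n:
        print(n)
        step += 5 + n
    else:
        n *= handle(27)
    n = n + 22
    tmp = tmp * 15
    return n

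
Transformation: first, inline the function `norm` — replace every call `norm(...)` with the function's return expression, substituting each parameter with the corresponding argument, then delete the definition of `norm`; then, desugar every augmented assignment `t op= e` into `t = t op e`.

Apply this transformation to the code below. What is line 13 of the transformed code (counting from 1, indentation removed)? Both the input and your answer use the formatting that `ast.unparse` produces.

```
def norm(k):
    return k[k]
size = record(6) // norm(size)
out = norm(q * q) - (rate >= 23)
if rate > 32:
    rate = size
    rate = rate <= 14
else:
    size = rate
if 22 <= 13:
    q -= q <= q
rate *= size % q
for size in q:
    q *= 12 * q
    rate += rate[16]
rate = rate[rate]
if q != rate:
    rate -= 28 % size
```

rate = rate + rate[16]

Transformed code:
size = record(6) // size[size]
out = (q * q)[q * q] - (rate >= 23)
if rate > 32:
    rate = size
    rate = rate <= 14
else:
    size = rate
if 22 <= 13:
    q = q - (q <= q)
rate = rate * (size % q)
for size in q:
    q = q * (12 * q)
    rate = rate + rate[16]
rate = rate[rate]
if q != rate:
    rate = rate - 28 % size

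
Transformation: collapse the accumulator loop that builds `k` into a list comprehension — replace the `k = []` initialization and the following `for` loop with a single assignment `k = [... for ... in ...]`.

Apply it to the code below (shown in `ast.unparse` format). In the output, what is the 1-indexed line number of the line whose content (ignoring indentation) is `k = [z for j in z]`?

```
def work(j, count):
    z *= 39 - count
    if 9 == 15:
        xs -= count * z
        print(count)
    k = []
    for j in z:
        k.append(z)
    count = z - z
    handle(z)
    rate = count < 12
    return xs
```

6

Transformed code:
def work(j, count):
    z *= 39 - count
    if 9 == 15:
        xs -= count * z
        print(count)
    k = [z for j in z]
    count = z - z
    handle(z)
    rate = count < 12
    return xs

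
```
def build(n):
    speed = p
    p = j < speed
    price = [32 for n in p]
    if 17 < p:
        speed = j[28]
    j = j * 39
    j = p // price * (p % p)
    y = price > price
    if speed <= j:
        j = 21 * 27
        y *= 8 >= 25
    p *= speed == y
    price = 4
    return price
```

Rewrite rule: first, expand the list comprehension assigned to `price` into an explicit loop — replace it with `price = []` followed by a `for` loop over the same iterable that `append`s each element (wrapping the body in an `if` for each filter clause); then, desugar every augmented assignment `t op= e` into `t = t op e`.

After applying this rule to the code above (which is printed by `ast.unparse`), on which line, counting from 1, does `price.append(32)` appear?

6

Transformed code:
def build(n):
    speed = p
    p = j < speed
    price = []
    for n in p:
        price.append(32)
    if 17 < p:
        speed = j[28]
    j = j * 39
    j = p // price * (p % p)
    y = price > price
    if speed <= j:
        j = 21 * 27
        y = y * (8 >= 25)
    p = p * (speed == y)
    price = 4
    return price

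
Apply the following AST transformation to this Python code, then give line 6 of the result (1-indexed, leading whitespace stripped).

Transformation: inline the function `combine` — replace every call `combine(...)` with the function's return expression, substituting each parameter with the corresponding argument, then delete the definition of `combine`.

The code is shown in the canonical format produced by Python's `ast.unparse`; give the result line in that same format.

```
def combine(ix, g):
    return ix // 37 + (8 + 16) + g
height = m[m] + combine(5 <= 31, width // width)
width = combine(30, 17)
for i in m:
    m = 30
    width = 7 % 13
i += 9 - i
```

i += 9 - i

Transformed code:
height = m[m] + ((5 <= 31) // 37 + (8 + 16) + width // width)
width = 30 // 37 + (8 + 16) + 17
for i in m:
    m = 30
    width = 7 % 13
i += 9 - i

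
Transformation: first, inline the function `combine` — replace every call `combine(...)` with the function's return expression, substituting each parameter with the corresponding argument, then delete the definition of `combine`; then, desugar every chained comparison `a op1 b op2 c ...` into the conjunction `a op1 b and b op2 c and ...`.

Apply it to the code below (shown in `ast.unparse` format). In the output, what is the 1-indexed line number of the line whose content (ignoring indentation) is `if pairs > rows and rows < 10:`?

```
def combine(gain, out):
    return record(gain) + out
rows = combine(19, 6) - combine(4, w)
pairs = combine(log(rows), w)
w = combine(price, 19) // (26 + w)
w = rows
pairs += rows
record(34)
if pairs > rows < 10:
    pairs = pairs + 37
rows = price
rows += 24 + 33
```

Transformed code:
rows = record(19) + 6 - (record(4) + w)
pairs = record(log(rows)) + w
w = (record(price) + 19) // (26 + w)
w = rows
pairs += rows
record(34)
if pairs > rows and rows < 10:
    pairs = pairs + 37
rows = price
rows += 24 + 33

7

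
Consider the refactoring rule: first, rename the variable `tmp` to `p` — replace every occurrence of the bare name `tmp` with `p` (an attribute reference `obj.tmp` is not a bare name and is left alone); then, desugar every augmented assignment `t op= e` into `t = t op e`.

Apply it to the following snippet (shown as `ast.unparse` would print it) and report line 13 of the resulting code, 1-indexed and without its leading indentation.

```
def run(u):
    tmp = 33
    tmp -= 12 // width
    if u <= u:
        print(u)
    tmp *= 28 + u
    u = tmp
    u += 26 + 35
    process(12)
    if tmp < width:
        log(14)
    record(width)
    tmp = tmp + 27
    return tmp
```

Transformed code:
def run(u):
    p = 33
    p = p - 12 // width
    if u <= u:
        print(u)
    p = p * (28 + u)
    u = p
    u = u + (26 + 35)
    process(12)
    if p < width:
        log(14)
    record(width)
    p = p + 27
    return p

p = p + 27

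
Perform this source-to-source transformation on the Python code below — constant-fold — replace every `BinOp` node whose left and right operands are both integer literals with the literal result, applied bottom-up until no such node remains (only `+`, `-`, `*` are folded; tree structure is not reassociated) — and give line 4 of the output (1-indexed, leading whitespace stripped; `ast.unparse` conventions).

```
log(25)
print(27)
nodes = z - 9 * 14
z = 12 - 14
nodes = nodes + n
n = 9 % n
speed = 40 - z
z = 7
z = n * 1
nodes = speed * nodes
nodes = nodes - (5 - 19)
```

Transformed code:
log(25)
print(27)
nodes = z - 126
z = -2
nodes = nodes + n
n = 9 % n
speed = 40 - z
z = 7
z = n * 1
nodes = speed * nodes
nodes = nodes - -14

z = -2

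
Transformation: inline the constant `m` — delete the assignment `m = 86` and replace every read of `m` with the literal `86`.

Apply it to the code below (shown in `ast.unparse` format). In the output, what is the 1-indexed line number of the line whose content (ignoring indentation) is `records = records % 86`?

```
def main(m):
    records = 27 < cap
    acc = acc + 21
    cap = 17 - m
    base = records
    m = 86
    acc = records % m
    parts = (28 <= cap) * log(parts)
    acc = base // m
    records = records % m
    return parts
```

9

Transformed code:
def main(m):
    records = 27 < cap
    acc = acc + 21
    cap = 17 - 86
    base = records
    acc = records % 86
    parts = (28 <= cap) * log(parts)
    acc = base // 86
    records = records % 86
    return parts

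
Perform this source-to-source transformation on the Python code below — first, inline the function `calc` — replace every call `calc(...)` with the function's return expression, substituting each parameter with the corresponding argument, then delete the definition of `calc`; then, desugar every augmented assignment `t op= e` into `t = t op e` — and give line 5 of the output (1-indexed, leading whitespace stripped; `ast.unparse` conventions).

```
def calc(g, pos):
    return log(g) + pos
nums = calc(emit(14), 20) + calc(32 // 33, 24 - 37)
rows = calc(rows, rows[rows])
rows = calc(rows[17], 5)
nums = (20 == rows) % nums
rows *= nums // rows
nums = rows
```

Transformed code:
nums = log(emit(14)) + 20 + (log(32 // 33) + (24 - 37))
rows = log(rows) + rows[rows]
rows = log(rows[17]) + 5
nums = (20 == rows) % nums
rows = rows * (nums // rows)
nums = rows

rows = rows * (nums // rows)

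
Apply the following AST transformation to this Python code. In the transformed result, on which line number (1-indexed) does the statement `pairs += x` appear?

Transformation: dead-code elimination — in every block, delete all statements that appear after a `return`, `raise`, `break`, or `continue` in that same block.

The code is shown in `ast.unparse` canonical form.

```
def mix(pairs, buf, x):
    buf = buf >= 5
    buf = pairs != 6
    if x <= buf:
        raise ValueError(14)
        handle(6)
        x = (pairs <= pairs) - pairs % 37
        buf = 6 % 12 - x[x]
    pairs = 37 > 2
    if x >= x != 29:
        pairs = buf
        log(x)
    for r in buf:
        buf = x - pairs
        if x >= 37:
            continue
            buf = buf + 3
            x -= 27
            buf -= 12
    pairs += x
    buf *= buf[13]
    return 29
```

14

Transformed code:
def mix(pairs, buf, x):
    buf = buf >= 5
    buf = pairs != 6
    if x <= buf:
        raise ValueError(14)
    pairs = 37 > 2
    if x >= x != 29:
        pairs = buf
        log(x)
    for r in buf:
        buf = x - pairs
        if x >= 37:
            continue
    pairs += x
    buf *= buf[13]
    return 29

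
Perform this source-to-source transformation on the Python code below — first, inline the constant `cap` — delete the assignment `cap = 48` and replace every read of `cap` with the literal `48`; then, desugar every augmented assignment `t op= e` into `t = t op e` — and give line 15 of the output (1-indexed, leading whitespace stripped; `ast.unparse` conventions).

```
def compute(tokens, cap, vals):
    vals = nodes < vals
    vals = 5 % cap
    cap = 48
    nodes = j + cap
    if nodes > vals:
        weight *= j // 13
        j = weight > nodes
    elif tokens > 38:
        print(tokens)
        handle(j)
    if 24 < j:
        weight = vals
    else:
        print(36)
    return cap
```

Transformed code:
def compute(tokens, cap, vals):
    vals = nodes < vals
    vals = 5 % 48
    nodes = j + 48
    if nodes > vals:
        weight = weight * (j // 13)
        j = weight > nodes
    elif tokens > 38:
        print(tokens)
        handle(j)
    if 24 < j:
        weight = vals
    else:
        print(36)
    return 48

return 48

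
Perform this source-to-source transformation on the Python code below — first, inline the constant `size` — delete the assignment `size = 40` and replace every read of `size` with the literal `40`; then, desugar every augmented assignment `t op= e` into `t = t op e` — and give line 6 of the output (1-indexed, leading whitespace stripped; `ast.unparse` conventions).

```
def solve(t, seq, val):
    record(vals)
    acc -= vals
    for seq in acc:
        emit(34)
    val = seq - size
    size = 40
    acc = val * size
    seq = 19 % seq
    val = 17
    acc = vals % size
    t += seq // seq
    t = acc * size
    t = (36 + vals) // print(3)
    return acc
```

val = seq - 40

Transformed code:
def solve(t, seq, val):
    record(vals)
    acc = acc - vals
    for seq in acc:
        emit(34)
    val = seq - 40
    acc = val * 40
    seq = 19 % seq
    val = 17
    acc = vals % 40
    t = t + seq // seq
    t = acc * 40
    t = (36 + vals) // print(3)
    return acc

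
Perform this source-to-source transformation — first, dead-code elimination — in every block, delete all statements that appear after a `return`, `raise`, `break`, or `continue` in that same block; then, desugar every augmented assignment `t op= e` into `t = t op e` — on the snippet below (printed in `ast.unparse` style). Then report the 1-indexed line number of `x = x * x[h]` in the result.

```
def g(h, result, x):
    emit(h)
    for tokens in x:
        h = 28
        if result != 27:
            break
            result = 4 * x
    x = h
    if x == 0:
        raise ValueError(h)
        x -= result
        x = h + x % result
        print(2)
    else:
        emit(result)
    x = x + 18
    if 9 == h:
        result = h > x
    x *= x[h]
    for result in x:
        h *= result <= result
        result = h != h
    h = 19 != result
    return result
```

15

Transformed code:
def g(h, result, x):
    emit(h)
    for tokens in x:
        h = 28
        if result != 27:
            break
    x = h
    if x == 0:
        raise ValueError(h)
    else:
        emit(result)
    x = x + 18
    if 9 == h:
        result = h > x
    x = x * x[h]
    for result in x:
        h = h * (result <= result)
        result = h != h
    h = 19 != result
    return result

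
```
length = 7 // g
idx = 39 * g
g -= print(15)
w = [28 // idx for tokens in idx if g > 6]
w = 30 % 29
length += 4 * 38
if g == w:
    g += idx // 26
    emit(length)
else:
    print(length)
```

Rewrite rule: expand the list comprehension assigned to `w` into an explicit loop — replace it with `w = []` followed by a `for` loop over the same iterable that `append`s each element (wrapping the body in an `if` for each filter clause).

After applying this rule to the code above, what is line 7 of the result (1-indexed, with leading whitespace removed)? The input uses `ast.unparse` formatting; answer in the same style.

Transformed code:
length = 7 // g
idx = 39 * g
g -= print(15)
w = []
for tokens in idx:
    if g > 6:
        w.append(28 // idx)
w = 30 % 29
length += 4 * 38
if g == w:
    g += idx // 26
    emit(length)
else:
    print(length)

w.append(28 // idx)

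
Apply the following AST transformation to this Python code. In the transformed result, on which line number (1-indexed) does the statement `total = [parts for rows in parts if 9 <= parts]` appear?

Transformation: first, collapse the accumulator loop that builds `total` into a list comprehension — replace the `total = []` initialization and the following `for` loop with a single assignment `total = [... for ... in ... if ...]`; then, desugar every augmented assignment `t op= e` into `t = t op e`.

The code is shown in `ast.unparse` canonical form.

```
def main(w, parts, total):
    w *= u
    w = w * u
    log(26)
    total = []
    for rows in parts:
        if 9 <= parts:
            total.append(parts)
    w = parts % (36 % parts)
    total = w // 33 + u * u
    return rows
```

5

Transformed code:
def main(w, parts, total):
    w = w * u
    w = w * u
    log(26)
    total = [parts for rows in parts if 9 <= parts]
    w = parts % (36 % parts)
    total = w // 33 + u * u
    return rows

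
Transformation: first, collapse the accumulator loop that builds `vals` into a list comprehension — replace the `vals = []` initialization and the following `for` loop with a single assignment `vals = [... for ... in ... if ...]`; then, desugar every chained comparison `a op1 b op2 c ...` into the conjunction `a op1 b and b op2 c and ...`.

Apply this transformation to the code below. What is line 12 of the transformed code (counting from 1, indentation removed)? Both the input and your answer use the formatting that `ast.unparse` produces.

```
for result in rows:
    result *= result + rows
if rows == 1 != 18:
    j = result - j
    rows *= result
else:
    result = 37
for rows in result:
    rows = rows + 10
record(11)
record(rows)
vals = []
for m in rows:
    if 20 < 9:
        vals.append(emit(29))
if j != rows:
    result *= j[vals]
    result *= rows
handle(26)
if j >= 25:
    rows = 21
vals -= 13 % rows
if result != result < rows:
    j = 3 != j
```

vals = [emit(29) for m in rows if 20 < 9]

Transformed code:
for result in rows:
    result *= result + rows
if rows == 1 and 1 != 18:
    j = result - j
    rows *= result
else:
    result = 37
for rows in result:
    rows = rows + 10
record(11)
record(rows)
vals = [emit(29) for m in rows if 20 < 9]
if j != rows:
    result *= j[vals]
    result *= rows
handle(26)
if j >= 25:
    rows = 21
vals -= 13 % rows
if result != result and result < rows:
    j = 3 != j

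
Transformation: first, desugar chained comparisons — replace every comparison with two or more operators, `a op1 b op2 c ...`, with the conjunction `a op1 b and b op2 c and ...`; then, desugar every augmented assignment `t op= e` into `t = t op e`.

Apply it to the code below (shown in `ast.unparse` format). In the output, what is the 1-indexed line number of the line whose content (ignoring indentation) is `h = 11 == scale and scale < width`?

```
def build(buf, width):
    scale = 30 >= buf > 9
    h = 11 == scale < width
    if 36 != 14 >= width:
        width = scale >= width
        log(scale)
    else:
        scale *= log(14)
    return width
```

Transformed code:
def build(buf, width):
    scale = 30 >= buf and buf > 9
    h = 11 == scale and scale < width
    if 36 != 14 and 14 >= width:
        width = scale >= width
        log(scale)
    else:
        scale = scale * log(14)
    return width

3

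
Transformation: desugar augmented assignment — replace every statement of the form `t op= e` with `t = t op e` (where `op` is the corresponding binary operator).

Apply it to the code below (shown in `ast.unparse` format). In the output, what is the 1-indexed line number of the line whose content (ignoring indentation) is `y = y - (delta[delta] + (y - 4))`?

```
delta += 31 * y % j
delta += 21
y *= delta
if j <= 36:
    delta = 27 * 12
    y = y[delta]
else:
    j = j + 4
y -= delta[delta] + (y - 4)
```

Transformed code:
delta = delta + 31 * y % j
delta = delta + 21
y = y * delta
if j <= 36:
    delta = 27 * 12
    y = y[delta]
else:
    j = j + 4
y = y - (delta[delta] + (y - 4))

9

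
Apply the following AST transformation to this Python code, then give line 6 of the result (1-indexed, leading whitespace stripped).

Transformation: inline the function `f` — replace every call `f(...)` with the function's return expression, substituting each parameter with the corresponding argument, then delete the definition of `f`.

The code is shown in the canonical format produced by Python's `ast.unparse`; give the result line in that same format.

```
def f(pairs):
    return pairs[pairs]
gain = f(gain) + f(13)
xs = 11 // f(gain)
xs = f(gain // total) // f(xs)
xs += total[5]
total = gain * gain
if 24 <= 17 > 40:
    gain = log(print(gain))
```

if 24 <= 17 > 40:

Transformed code:
gain = gain[gain] + 13[13]
xs = 11 // gain[gain]
xs = (gain // total)[gain // total] // xs[xs]
xs += total[5]
total = gain * gain
if 24 <= 17 > 40:
    gain = log(print(gain))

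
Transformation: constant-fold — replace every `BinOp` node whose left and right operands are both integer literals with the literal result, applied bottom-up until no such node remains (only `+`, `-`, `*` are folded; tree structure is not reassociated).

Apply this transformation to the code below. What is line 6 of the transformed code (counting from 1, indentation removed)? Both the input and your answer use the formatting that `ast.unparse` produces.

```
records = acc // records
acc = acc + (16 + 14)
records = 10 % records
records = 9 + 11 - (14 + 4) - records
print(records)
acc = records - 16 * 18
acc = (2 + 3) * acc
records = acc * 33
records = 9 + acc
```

acc = records - 288

Transformed code:
records = acc // records
acc = acc + 30
records = 10 % records
records = 2 - records
print(records)
acc = records - 288
acc = 5 * acc
records = acc * 33
records = 9 + acc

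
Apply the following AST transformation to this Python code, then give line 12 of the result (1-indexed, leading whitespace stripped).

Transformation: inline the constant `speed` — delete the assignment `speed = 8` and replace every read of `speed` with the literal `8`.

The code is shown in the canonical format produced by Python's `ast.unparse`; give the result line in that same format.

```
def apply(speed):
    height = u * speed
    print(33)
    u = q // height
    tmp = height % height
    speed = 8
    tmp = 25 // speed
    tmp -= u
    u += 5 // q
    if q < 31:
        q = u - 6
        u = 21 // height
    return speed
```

Transformed code:
def apply(speed):
    height = u * 8
    print(33)
    u = q // height
    tmp = height % height
    tmp = 25 // 8
    tmp -= u
    u += 5 // q
    if q < 31:
        q = u - 6
        u = 21 // height
    return 8

return 8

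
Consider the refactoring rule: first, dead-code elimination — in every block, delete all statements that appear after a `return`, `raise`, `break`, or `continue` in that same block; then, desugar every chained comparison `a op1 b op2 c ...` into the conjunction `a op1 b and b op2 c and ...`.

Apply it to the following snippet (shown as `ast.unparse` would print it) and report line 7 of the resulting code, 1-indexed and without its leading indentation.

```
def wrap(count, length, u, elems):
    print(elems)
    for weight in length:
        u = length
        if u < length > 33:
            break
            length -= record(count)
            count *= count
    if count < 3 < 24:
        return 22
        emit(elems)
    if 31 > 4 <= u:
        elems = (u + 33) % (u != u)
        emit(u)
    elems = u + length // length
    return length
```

Transformed code:
def wrap(count, length, u, elems):
    print(elems)
    for weight in length:
        u = length
        if u < length and length > 33:
            break
    if count < 3 and 3 < 24:
        return 22
    if 31 > 4 and 4 <= u:
        elems = (u + 33) % (u != u)
        emit(u)
    elems = u + length // length
    return length

if count < 3 and 3 < 24:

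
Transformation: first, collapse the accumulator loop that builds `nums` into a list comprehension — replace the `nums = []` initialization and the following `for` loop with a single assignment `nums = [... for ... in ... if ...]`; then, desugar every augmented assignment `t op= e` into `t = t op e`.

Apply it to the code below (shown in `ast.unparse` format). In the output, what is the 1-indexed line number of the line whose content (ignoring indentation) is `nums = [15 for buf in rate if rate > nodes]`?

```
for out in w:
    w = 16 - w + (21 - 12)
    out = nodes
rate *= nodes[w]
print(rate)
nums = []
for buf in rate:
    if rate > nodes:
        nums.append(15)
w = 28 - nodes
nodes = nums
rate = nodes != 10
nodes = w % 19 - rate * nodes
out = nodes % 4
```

6

Transformed code:
for out in w:
    w = 16 - w + (21 - 12)
    out = nodes
rate = rate * nodes[w]
print(rate)
nums = [15 for buf in rate if rate > nodes]
w = 28 - nodes
nodes = nums
rate = nodes != 10
nodes = w % 19 - rate * nodes
out = nodes % 4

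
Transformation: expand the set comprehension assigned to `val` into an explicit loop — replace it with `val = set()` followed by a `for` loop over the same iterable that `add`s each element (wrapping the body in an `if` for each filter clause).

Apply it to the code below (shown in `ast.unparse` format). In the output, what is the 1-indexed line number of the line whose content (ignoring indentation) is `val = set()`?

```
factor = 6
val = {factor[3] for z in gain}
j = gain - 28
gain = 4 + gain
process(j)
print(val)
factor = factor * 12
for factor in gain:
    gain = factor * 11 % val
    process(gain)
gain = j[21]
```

Transformed code:
factor = 6
val = set()
for z in gain:
    val.add(factor[3])
j = gain - 28
gain = 4 + gain
process(j)
print(val)
factor = factor * 12
for factor in gain:
    gain = factor * 11 % val
    process(gain)
gain = j[21]

2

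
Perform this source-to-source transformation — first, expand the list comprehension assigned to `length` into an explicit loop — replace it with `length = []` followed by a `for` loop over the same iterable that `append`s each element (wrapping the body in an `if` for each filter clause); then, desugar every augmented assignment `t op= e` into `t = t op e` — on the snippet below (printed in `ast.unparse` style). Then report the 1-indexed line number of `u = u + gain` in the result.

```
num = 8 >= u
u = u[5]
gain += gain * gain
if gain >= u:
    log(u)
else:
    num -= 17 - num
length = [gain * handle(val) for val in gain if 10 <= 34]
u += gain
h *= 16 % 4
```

12

Transformed code:
num = 8 >= u
u = u[5]
gain = gain + gain * gain
if gain >= u:
    log(u)
else:
    num = num - (17 - num)
length = []
for val in gain:
    if 10 <= 34:
        length.append(gain * handle(val))
u = u + gain
h = h * (16 % 4)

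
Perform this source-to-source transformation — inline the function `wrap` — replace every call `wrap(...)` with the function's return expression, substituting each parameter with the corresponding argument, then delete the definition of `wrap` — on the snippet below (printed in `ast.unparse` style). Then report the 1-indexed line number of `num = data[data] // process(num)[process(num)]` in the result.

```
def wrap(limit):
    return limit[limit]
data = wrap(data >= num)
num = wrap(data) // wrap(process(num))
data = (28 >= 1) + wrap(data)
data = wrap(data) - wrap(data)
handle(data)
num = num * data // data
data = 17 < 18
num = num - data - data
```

2

Transformed code:
data = (data >= num)[data >= num]
num = data[data] // process(num)[process(num)]
data = (28 >= 1) + data[data]
data = data[data] - data[data]
handle(data)
num = num * data // data
data = 17 < 18
num = num - data - data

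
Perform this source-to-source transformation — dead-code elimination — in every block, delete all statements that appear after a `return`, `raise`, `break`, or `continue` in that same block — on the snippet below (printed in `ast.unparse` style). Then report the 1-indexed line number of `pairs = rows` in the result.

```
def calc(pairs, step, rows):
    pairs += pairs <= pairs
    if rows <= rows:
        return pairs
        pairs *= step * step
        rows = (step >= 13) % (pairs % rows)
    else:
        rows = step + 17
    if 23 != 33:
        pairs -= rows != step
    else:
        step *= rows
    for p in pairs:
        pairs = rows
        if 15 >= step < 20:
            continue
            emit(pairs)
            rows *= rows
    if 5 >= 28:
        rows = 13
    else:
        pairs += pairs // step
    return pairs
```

12

Transformed code:
def calc(pairs, step, rows):
    pairs += pairs <= pairs
    if rows <= rows:
        return pairs
    else:
        rows = step + 17
    if 23 != 33:
        pairs -= rows != step
    else:
        step *= rows
    for p in pairs:
        pairs = rows
        if 15 >= step < 20:
            continue
    if 5 >= 28:
        rows = 13
    else:
        pairs += pairs // step
    return pairs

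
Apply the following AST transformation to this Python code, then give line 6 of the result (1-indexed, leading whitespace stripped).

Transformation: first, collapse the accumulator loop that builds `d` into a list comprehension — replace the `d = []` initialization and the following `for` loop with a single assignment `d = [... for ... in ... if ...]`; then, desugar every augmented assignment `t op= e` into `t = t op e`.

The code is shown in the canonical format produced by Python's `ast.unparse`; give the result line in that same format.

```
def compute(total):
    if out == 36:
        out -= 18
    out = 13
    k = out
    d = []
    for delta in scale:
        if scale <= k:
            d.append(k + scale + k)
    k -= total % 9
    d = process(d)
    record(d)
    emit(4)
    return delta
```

d = [k + scale + k for delta in scale if scale <= k]

Transformed code:
def compute(total):
    if out == 36:
        out = out - 18
    out = 13
    k = out
    d = [k + scale + k for delta in scale if scale <= k]
    k = k - total % 9
    d = process(d)
    record(d)
    emit(4)
    return delta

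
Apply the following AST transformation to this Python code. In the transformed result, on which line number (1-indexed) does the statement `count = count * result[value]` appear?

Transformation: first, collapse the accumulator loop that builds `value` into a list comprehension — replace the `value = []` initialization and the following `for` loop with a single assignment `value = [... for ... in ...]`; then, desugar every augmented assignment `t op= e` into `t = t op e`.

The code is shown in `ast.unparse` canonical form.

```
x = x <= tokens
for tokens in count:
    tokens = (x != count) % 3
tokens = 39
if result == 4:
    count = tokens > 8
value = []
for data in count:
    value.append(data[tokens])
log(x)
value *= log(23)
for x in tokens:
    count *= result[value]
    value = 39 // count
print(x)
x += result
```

Transformed code:
x = x <= tokens
for tokens in count:
    tokens = (x != count) % 3
tokens = 39
if result == 4:
    count = tokens > 8
value = [data[tokens] for data in count]
log(x)
value = value * log(23)
for x in tokens:
    count = count * result[value]
    value = 39 // count
print(x)
x = x + result

11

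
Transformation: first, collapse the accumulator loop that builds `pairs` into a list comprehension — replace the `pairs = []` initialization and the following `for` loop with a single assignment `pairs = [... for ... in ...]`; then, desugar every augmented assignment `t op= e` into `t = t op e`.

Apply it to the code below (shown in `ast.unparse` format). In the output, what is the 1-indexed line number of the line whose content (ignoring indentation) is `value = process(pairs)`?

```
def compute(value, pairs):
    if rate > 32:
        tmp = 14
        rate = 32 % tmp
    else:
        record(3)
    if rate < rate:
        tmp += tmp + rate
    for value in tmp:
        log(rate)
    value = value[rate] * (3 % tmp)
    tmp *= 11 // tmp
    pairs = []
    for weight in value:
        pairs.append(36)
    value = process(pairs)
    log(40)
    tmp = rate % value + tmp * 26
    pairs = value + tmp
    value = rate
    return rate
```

14

Transformed code:
def compute(value, pairs):
    if rate > 32:
        tmp = 14
        rate = 32 % tmp
    else:
        record(3)
    if rate < rate:
        tmp = tmp + (tmp + rate)
    for value in tmp:
        log(rate)
    value = value[rate] * (3 % tmp)
    tmp = tmp * (11 // tmp)
    pairs = [36 for weight in value]
    value = process(pairs)
    log(40)
    tmp = rate % value + tmp * 26
    pairs = value + tmp
    value = rate
    return rate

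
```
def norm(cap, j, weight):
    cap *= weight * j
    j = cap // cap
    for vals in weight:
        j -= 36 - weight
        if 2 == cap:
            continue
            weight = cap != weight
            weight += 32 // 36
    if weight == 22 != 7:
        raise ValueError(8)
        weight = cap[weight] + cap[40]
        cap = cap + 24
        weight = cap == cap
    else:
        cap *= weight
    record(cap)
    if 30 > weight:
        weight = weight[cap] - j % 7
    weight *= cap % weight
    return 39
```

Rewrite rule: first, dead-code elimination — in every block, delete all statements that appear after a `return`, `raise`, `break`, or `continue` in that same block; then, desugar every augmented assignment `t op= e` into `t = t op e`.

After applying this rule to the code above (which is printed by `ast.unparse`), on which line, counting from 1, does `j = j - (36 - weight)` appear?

Transformed code:
def norm(cap, j, weight):
    cap = cap * (weight * j)
    j = cap // cap
    for vals in weight:
        j = j - (36 - weight)
        if 2 == cap:
            continue
    if weight == 22 != 7:
        raise ValueError(8)
    else:
        cap = cap * weight
    record(cap)
    if 30 > weight:
        weight = weight[cap] - j % 7
    weight = weight * (cap % weight)
    return 39

5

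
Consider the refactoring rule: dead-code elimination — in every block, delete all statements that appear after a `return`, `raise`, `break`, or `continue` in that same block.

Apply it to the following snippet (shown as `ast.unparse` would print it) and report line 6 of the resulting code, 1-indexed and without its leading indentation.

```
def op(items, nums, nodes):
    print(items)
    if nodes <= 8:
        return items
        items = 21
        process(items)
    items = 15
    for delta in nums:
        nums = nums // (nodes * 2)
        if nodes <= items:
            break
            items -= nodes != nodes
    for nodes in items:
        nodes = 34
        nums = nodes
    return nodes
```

Transformed code:
def op(items, nums, nodes):
    print(items)
    if nodes <= 8:
        return items
    items = 15
    for delta in nums:
        nums = nums // (nodes * 2)
        if nodes <= items:
            break
    for nodes in items:
        nodes = 34
        nums = nodes
    return nodes

for delta in nums: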